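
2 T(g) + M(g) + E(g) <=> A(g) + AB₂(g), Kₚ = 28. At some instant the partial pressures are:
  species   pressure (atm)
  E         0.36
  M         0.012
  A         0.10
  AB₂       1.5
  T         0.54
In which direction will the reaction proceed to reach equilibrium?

Qₚ = P(A)·P(AB₂) / (P(T)²·P(M)·P(E)) = (0.10)·(1.5) / ((0.54)²·(0.012)·(0.36)) = 120
Qₚ = 120 > Kₚ = 28, so the reverse reaction proceeds.

reverse (toward reactants)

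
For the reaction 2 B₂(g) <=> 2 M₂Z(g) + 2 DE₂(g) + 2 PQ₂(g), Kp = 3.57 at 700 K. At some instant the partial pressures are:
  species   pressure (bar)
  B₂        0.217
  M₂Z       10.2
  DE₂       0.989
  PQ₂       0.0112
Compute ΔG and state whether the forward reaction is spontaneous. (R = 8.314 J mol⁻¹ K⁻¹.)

Qp = P(M₂Z)²·P(DE₂)²·P(PQ₂)² / P(B₂)² = (10.2)²·(0.989)²·(0.0112)² / (0.217)² = 0.271
ΔG = RT ln(Qp/Kp) = (8.314 J mol⁻¹ K⁻¹)(700 K) × ln(0.271/3.57)
   = (5.820 kJ/mol)(-2.578) = -15.0 kJ/mol
ΔG < 0, so the forward reaction is spontaneous (proceeds forward).

ΔG = -15.0 kJ/mol; the forward reaction is spontaneous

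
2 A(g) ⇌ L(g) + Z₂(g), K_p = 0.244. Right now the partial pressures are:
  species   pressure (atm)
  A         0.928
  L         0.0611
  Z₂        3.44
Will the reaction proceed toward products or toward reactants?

at equilibrium

Q_p = P(L)·P(Z₂) / P(A)² = (0.0611)·(3.44) / (0.928)² = 0.244
Q_p = 0.244 = K_p, so the system is already at equilibrium.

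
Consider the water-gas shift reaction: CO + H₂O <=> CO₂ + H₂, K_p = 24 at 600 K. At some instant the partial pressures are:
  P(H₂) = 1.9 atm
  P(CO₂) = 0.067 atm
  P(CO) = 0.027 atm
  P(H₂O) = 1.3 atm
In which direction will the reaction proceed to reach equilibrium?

in the forward direction

Q_p = P(CO₂)·P(H₂) / (P(CO)·P(H₂O)) = (0.067)·(1.9) / ((0.027)·(1.3)) = 3.6
Q_p = 3.6 < K_p = 24, so the forward reaction proceeds.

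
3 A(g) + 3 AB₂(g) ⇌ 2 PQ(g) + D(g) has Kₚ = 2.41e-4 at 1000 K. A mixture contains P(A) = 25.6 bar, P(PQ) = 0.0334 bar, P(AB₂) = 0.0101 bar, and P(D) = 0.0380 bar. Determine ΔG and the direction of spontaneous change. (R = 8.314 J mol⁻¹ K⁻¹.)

Qₚ = P(PQ)²·P(D) / (P(A)³·P(AB₂)³) = (0.0334)²·(0.0380) / ((25.6)³·(0.0101)³) = 0.00245
ΔG = RT ln(Qₚ/Kₚ) = (8.314 J mol⁻¹ K⁻¹)(1000 K) × ln(0.00245/2.41e-4)
   = (8.314 kJ/mol)(2.319) = 19.3 kJ/mol
ΔG > 0, so the forward reaction is non-spontaneous (proceeds in reverse).

ΔG = 19.3 kJ/mol; the forward reaction is non-spontaneous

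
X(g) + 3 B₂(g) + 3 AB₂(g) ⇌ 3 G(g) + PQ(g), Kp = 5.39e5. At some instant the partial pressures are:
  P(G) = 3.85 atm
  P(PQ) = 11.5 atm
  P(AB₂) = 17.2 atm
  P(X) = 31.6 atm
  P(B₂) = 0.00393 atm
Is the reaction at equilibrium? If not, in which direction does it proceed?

toward products

Qp = P(G)³·P(PQ) / (P(X)·P(B₂)³·P(AB₂)³) = (3.85)³·(11.5) / ((31.6)·(0.00393)³·(17.2)³) = 67200
Qp = 67200 < Kp = 5.39e5, so the forward reaction proceeds.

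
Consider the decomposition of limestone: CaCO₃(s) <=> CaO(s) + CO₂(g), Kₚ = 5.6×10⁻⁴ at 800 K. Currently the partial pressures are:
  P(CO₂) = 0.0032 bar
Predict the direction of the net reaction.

to the left

(CaCO₃, CaO are pure solids — omitted from Qₚ.)
Qₚ = P(CO₂) = 0.0032
Qₚ = 0.0032 > Kₚ = 5.6×10⁻⁴, so the reverse reaction proceeds.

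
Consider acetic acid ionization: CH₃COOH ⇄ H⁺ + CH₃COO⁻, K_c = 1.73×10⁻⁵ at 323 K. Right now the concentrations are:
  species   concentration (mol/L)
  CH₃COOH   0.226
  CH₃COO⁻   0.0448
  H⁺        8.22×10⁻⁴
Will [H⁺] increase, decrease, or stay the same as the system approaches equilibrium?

Q_c = [H⁺]·[CH₃COO⁻] / [CH₃COOH] = (8.22×10⁻⁴)·(0.0448) / (0.226) = 1.63×10⁻⁴
Q_c = 1.63×10⁻⁴ > K_c = 1.73×10⁻⁵: net reverse reaction.
H⁺ is a product, so it decreases.

decrease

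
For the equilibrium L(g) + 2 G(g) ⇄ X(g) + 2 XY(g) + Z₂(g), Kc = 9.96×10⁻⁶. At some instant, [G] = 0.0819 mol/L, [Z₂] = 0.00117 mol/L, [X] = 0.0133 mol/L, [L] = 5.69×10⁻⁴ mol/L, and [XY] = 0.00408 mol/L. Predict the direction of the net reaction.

Qc = [X]·[XY]²·[Z₂] / ([L]·[G]²) = (0.0133)·(0.00408)²·(0.00117) / ((5.69×10⁻⁴)·(0.0819)²) = 6.79×10⁻⁵
Qc = 6.79×10⁻⁵ > Kc = 9.96×10⁻⁶, so the reverse reaction proceeds.

reverse (toward reactants)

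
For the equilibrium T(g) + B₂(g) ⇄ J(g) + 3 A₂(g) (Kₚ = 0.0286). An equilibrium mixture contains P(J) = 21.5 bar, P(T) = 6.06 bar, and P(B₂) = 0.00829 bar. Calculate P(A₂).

P(A₂) = 0.0406 bar

At equilibrium, Kₚ = P(J)·P(A₂)³ / (P(T)·P(B₂)) = 0.0286.
(21.5)·(P(A₂))³ / ((6.06)·(0.00829)) = 0.0286
P(A₂)³ = 6.68e-5 ⇒ P(A₂) = 0.0406 bar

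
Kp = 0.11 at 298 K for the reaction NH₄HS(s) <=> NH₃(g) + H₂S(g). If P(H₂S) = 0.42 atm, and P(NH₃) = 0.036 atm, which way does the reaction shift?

(NH₄HS is a pure solid — omitted from Qp.)
Qp = P(NH₃)·P(H₂S) = (0.036)·(0.42) = 0.015
Qp = 0.015 < Kp = 0.11, so the forward reaction proceeds.

to the right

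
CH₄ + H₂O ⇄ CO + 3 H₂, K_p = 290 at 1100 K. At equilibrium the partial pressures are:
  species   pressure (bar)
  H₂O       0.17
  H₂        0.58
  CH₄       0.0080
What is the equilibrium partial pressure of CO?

P(CO) = 2.0 bar

At equilibrium, K_p = P(CO)·P(H₂)³ / (P(CH₄)·P(H₂O)) = 290.
(P(CO))·(0.58)³ / ((0.0080)·(0.17)) = 290
P(CO) = 2.02 = 2.0 bar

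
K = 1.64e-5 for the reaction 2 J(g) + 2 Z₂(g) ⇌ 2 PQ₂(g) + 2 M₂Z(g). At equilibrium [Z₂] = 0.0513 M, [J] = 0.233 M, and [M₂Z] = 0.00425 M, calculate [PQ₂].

At equilibrium, K = [PQ₂]²·[M₂Z]² / ([J]²·[Z₂]²) = 1.64e-5.
([PQ₂])²·(0.00425)² / ((0.233)²·(0.0513)²) = 1.64e-5
[PQ₂]² = 1.30e-4 ⇒ [PQ₂] = 0.0114 M

[PQ₂] = 0.0114 M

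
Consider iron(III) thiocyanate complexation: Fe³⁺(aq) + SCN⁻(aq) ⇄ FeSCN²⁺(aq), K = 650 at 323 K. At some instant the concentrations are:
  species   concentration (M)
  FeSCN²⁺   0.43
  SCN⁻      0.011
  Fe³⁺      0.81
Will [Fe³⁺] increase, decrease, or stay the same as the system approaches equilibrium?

decrease

Q = [FeSCN²⁺] / ([Fe³⁺]·[SCN⁻]) = (0.43) / ((0.81)·(0.011)) = 48
Q = 48 < K = 650: net forward reaction.
Fe³⁺ is a reactant, so it decreases.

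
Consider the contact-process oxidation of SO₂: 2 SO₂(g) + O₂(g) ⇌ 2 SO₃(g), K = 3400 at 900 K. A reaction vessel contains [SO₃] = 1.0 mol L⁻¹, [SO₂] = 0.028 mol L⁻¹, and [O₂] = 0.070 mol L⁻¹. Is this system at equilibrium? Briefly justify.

no; Q > K, reaction proceeds in reverse

Q = [SO₃]² / ([SO₂]²·[O₂]) = (1.0)² / ((0.028)²·(0.070)) = 18000
Q = 18000 > K = 3400: net reverse reaction.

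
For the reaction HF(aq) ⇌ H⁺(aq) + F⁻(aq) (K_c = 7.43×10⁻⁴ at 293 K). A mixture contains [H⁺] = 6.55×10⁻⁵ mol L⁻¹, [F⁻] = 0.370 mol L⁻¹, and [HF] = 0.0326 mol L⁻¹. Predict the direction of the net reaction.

neither direction; the system is at equilibrium

Q_c = [H⁺]·[F⁻] / [HF] = (6.55×10⁻⁵)·(0.370) / (0.0326) = 7.43×10⁻⁴
Q_c = 7.43×10⁻⁴ = K_c, so the system is already at equilibrium.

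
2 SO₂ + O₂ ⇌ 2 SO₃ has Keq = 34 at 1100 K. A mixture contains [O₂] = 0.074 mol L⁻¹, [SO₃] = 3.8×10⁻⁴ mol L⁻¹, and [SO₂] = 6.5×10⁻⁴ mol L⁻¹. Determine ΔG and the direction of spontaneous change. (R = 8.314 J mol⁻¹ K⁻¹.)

Q = [SO₃]² / ([SO₂]²·[O₂]) = (3.8×10⁻⁴)² / ((6.5×10⁻⁴)²·(0.074)) = 4.62
ΔG = RT ln(Q/Keq) = (8.314 J mol⁻¹ K⁻¹)(1100 K) × ln(4.62/34)
   = (9.145 kJ/mol)(-1.996) = -18.3 kJ/mol
ΔG < 0, so the forward reaction is spontaneous (proceeds forward).

ΔG = -18.3 kJ/mol; the forward reaction is spontaneous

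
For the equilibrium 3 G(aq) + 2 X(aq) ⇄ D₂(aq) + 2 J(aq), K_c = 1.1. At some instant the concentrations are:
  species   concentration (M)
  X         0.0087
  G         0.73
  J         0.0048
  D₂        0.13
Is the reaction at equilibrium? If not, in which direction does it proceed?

forward (toward products)

Q_c = [D₂]·[J]² / ([G]³·[X]²) = (0.13)·(0.0048)² / ((0.73)³·(0.0087)²) = 0.10
Q_c = 0.10 < K_c = 1.1, so the forward reaction proceeds.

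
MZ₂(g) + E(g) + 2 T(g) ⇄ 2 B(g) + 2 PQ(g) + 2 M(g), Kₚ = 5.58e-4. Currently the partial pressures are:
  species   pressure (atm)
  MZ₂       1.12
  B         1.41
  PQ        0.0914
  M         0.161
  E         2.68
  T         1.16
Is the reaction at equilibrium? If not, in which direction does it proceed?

to the right

Qₚ = P(B)²·P(PQ)²·P(M)² / (P(MZ₂)·P(E)·P(T)²) = (1.41)²·(0.0914)²·(0.161)² / ((1.12)·(2.68)·(1.16)²) = 1.07e-4
Qₚ = 1.07e-4 < Kₚ = 5.58e-4, so the forward reaction proceeds.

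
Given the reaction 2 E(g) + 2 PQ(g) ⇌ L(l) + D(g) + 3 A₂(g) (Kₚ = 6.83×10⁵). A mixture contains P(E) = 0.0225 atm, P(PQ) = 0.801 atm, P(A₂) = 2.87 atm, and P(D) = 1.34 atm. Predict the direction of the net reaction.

toward products

(L is a pure liquid — omitted from Qₚ.)
Qₚ = P(D)·P(A₂)³ / (P(E)²·P(PQ)²) = (1.34)·(2.87)³ / ((0.0225)²·(0.801)²) = 97500
Qₚ = 97500 < Kₚ = 6.83×10⁵, so the forward reaction proceeds.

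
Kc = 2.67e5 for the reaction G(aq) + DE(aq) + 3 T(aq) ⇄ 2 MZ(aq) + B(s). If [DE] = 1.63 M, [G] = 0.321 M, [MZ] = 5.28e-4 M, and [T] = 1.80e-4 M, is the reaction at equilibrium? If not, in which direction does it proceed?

(B is a pure solid — omitted from Qc.)
Qc = [MZ]² / ([G]·[DE]·[T]³) = (5.28e-4)² / ((0.321)·(1.63)·(1.80e-4)³) = 91400
Qc = 91400 < Kc = 2.67e5, so the forward reaction proceeds.

in the forward direction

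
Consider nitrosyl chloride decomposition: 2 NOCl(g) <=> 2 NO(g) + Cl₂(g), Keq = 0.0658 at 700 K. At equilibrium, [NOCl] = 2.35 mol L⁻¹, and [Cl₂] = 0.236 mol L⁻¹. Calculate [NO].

At equilibrium, Keq = [NO]²·[Cl₂] / [NOCl]² = 0.0658.
([NO])²·(0.236) / (2.35)² = 0.0658
[NO]² = 1.54 ⇒ [NO] = 1.24 mol L⁻¹

[NO] = 1.24 mol L⁻¹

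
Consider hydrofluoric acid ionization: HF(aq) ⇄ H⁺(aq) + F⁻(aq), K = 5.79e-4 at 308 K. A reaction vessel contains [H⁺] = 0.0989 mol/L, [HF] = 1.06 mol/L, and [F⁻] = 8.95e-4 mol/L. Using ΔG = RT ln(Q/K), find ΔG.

ΔG = -4.96 kJ/mol

Q = [H⁺]·[F⁻] / [HF] = (0.0989)·(8.95e-4) / (1.06) = 8.35e-5
ΔG = RT ln(Q/K) = (8.314 J mol⁻¹ K⁻¹)(308 K) × ln(8.35e-5/5.79e-4)
   = (2.561 kJ/mol)(-1.936) = -4.96 kJ/mol
ΔG < 0, so the forward reaction is spontaneous (proceeds forward).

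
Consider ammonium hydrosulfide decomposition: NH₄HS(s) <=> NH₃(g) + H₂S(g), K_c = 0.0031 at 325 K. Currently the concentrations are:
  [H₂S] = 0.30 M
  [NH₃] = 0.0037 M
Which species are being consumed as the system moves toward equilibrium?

(NH₄HS is a pure solid — omitted from Q_c.)
Q_c = [NH₃]·[H₂S] = (0.0037)·(0.30) = 0.0011
Q_c = 0.0011 < K_c = 0.0031: net forward reaction.

NH₄HS (reactants)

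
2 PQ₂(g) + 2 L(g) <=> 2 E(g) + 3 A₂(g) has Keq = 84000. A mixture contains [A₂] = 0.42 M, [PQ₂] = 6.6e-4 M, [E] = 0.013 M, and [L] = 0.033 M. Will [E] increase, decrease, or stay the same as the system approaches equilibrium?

increase

Q = [E]²·[A₂]³ / ([PQ₂]²·[L]²) = (0.013)²·(0.42)³ / ((6.6e-4)²·(0.033)²) = 26000
Q = 26000 < Keq = 84000: net forward reaction.
E is a product, so it increases.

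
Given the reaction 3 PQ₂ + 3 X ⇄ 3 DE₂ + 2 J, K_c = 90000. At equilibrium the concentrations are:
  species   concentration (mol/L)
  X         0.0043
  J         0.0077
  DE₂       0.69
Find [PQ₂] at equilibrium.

[PQ₂] = 0.14 mol/L

At equilibrium, K_c = [DE₂]³·[J]² / ([PQ₂]³·[X]³) = 90000.
(0.69)³·(0.0077)² / (([PQ₂])³·(0.0043)³) = 90000
[PQ₂]³ = 0.00272 ⇒ [PQ₂] = 0.14 mol/L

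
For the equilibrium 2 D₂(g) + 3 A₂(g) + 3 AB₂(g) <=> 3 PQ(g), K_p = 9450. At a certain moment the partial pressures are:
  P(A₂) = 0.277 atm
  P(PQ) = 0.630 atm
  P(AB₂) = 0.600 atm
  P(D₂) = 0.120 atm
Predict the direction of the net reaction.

to the right

Q_p = P(PQ)³ / (P(D₂)²·P(A₂)³·P(AB₂)³) = (0.630)³ / ((0.120)²·(0.277)³·(0.600)³) = 3780
Q_p = 3780 < K_p = 9450, so the forward reaction proceeds.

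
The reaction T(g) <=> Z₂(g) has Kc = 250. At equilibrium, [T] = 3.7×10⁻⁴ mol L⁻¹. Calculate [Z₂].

At equilibrium, Kc = [Z₂] / [T] = 250.
([Z₂]) / (3.7×10⁻⁴) = 250
[Z₂] = 0.0925 = 0.093 mol L⁻¹

[Z₂] = 0.093 mol L⁻¹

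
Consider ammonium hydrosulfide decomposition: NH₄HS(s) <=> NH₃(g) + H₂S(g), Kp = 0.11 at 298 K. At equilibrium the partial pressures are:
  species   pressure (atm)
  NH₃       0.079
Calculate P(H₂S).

P(H₂S) = 1.4 atm

(NH₄HS is a pure solid — omitted from Kp.)
At equilibrium, Kp = P(NH₃)·P(H₂S) = 0.11.
(0.079)·(P(H₂S)) = 0.11
P(H₂S) = 1.39 = 1.4 atm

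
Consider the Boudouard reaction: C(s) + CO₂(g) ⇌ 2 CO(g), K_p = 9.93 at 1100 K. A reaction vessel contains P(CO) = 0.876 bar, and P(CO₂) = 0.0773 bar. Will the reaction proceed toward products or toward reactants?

at equilibrium

(C is a pure solid — omitted from Q_p.)
Q_p = P(CO)² / P(CO₂) = (0.876)² / (0.0773) = 9.93
Q_p = 9.93 = K_p, so the system is already at equilibrium.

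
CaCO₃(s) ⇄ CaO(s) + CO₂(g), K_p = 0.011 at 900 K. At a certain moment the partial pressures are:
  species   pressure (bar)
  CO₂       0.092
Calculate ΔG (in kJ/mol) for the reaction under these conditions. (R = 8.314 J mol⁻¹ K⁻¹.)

(CaCO₃, CaO are pure solids — omitted from Q_p.)
Q_p = P(CO₂) = 0.0920
ΔG = RT ln(Q_p/K_p) = (8.314 J mol⁻¹ K⁻¹)(900 K) × ln(0.0920/0.011)
   = (7.483 kJ/mol)(2.124) = 15.9 kJ/mol
ΔG > 0, so the forward reaction is non-spontaneous (proceeds in reverse).

ΔG = 15.9 kJ/mol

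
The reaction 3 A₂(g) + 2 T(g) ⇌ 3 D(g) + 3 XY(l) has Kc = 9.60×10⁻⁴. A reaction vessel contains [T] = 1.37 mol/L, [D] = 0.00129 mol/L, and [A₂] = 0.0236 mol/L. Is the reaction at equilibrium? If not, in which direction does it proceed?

in the forward direction

(XY is a pure liquid — omitted from Qc.)
Qc = [D]³ / ([A₂]³·[T]²) = (0.00129)³ / ((0.0236)³·(1.37)²) = 8.70×10⁻⁵
Qc = 8.70×10⁻⁵ < Kc = 9.60×10⁻⁴, so the forward reaction proceeds.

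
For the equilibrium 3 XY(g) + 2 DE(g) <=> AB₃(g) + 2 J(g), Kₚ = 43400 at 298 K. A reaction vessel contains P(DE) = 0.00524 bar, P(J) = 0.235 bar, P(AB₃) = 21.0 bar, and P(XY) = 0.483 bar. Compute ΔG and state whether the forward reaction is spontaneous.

Qₚ = P(AB₃)·P(J)² / (P(XY)³·P(DE)²) = (21.0)·(0.235)² / ((0.483)³·(0.00524)²) = 3.75×10⁵
ΔG = RT ln(Qₚ/Kₚ) = (8.314 J mol⁻¹ K⁻¹)(298 K) × ln(3.75×10⁵/43400)
   = (2.478 kJ/mol)(2.156) = 5.34 kJ/mol
ΔG > 0, so the forward reaction is non-spontaneous (proceeds in reverse).

ΔG = 5.34 kJ/mol; the forward reaction is non-spontaneous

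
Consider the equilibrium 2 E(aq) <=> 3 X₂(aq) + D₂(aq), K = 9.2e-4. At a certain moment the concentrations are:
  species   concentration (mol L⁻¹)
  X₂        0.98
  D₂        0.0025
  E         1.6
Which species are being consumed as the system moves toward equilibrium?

Q = [X₂]³·[D₂] / [E]² = (0.98)³·(0.0025) / (1.6)² = 9.2e-4
Q = 9.2e-4 = K; the system is at equilibrium.

none (at equilibrium)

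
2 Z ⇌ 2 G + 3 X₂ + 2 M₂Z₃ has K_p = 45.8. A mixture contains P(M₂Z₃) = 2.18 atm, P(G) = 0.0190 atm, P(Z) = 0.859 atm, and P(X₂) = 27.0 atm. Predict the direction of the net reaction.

neither direction; the system is at equilibrium

Q_p = P(G)²·P(X₂)³·P(M₂Z₃)² / P(Z)² = (0.0190)²·(27.0)³·(2.18)² / (0.859)² = 45.8
Q_p = 45.8 = K_p, so the system is already at equilibrium.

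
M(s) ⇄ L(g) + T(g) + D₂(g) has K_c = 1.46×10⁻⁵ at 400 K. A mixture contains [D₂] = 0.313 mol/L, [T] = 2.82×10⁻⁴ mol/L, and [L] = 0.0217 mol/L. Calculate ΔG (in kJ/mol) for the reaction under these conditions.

ΔG = -6.75 kJ/mol

(M is a pure solid — omitted from Q_c.)
Q_c = [L]·[T]·[D₂] = (0.0217)·(2.82×10⁻⁴)·(0.313) = 1.92×10⁻⁶
ΔG = RT ln(Q_c/K_c) = (8.314 J mol⁻¹ K⁻¹)(400 K) × ln(1.92×10⁻⁶/1.46×10⁻⁵)
   = (3.326 kJ/mol)(-2.029) = -6.75 kJ/mol
ΔG < 0, so the forward reaction is spontaneous (proceeds forward).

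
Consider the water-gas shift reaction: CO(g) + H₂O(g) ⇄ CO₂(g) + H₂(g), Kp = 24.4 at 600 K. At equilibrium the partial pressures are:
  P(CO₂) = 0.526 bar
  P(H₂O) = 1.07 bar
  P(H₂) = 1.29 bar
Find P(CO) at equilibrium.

P(CO) = 0.0260 bar

At equilibrium, Kp = P(CO₂)·P(H₂) / (P(CO)·P(H₂O)) = 24.4.
(0.526)·(1.29) / ((P(CO))·(1.07)) = 24.4
P(CO) = 0.0260 bar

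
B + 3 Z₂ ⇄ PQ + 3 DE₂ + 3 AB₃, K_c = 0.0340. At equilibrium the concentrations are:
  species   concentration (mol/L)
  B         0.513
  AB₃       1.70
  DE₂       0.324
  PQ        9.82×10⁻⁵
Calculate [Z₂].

At equilibrium, K_c = [PQ]·[DE₂]³·[AB₃]³ / ([B]·[Z₂]³) = 0.0340.
(9.82×10⁻⁵)·(0.324)³·(1.70)³ / ((0.513)·([Z₂])³) = 0.0340
[Z₂]³ = 9.41×10⁻⁴ ⇒ [Z₂] = 0.0980 mol/L

[Z₂] = 0.0980 mol/L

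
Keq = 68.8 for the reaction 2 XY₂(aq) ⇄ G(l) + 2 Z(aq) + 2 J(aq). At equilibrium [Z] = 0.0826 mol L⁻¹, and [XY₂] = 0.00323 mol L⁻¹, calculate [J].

[J] = 0.324 mol L⁻¹

(G is a pure liquid — omitted from Keq.)
At equilibrium, Keq = [Z]²·[J]² / [XY₂]² = 68.8.
(0.0826)²·([J])² / (0.00323)² = 68.8
[J]² = 0.105 ⇒ [J] = 0.324 mol L⁻¹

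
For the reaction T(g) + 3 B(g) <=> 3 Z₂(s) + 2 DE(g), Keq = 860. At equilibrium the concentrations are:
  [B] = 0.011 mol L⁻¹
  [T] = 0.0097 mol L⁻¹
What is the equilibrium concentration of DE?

[DE] = 0.0033 mol L⁻¹

(Z₂ is a pure solid — omitted from Keq.)
At equilibrium, Keq = [DE]² / ([T]·[B]³) = 860.
([DE])² / ((0.0097)·(0.011)³) = 860
[DE]² = 1.11×10⁻⁵ ⇒ [DE] = 0.0033 mol L⁻¹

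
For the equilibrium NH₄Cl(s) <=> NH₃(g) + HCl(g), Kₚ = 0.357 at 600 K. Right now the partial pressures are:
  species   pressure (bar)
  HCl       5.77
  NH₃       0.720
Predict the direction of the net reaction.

(NH₄Cl is a pure solid — omitted from Qₚ.)
Qₚ = P(NH₃)·P(HCl) = (0.720)·(5.77) = 4.15
Qₚ = 4.15 > Kₚ = 0.357, so the reverse reaction proceeds.

to the left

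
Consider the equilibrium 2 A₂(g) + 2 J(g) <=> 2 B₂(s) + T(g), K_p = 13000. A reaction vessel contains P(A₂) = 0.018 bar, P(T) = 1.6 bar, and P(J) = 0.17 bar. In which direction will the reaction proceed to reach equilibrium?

in the reverse direction

(B₂ is a pure solid — omitted from Q_p.)
Q_p = P(T) / (P(A₂)²·P(J)²) = (1.6) / ((0.018)²·(0.17)²) = 1.7×10⁵
Q_p = 1.7×10⁵ > K_p = 13000, so the reverse reaction proceeds.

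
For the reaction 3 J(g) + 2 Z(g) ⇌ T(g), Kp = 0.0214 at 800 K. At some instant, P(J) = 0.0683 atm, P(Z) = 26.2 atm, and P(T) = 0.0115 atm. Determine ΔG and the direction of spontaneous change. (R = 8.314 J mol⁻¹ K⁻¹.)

ΔG = 5.98 kJ/mol; the forward reaction is non-spontaneous

Qp = P(T) / (P(J)³·P(Z)²) = (0.0115) / ((0.0683)³·(26.2)²) = 0.0526
ΔG = RT ln(Qp/Kp) = (8.314 J mol⁻¹ K⁻¹)(800 K) × ln(0.0526/0.0214)
   = (6.651 kJ/mol)(0.8993) = 5.98 kJ/mol
ΔG > 0, so the forward reaction is non-spontaneous (proceeds in reverse).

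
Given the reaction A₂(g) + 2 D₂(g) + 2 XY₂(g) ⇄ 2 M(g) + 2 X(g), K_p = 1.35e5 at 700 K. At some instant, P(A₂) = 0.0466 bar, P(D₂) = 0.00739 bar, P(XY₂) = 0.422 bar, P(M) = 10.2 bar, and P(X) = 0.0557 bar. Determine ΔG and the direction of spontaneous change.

ΔG = 9.68 kJ/mol; the forward reaction is non-spontaneous

Q_p = P(M)²·P(X)² / (P(A₂)·P(D₂)²·P(XY₂)²) = (10.2)²·(0.0557)² / ((0.0466)·(0.00739)²·(0.422)²) = 7.12e5
ΔG = RT ln(Q_p/K_p) = (8.314 J mol⁻¹ K⁻¹)(700 K) × ln(7.12e5/1.35e5)
   = (5.820 kJ/mol)(1.663) = 9.68 kJ/mol
ΔG > 0, so the forward reaction is non-spontaneous (proceeds in reverse).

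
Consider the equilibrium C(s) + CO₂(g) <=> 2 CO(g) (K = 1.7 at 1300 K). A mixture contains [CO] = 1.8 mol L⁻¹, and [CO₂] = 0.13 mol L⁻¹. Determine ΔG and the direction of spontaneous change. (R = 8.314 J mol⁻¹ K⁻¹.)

(C is a pure solid — omitted from Q.)
Q = [CO]² / [CO₂] = (1.8)² / (0.13) = 24.9
ΔG = RT ln(Q/K) = (8.314 J mol⁻¹ K⁻¹)(1300 K) × ln(24.9/1.7)
   = (10.81 kJ/mol)(2.684) = 29.0 kJ/mol
ΔG > 0, so the forward reaction is non-spontaneous (proceeds in reverse).

ΔG = 29.0 kJ/mol; the forward reaction is non-spontaneous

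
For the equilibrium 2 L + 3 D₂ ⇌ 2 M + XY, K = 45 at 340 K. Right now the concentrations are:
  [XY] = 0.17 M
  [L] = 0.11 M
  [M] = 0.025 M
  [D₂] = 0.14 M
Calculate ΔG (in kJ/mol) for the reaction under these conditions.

ΔG = -7.47 kJ/mol

Q = [M]²·[XY] / ([L]²·[D₂]³) = (0.025)²·(0.17) / ((0.11)²·(0.14)³) = 3.20
ΔG = RT ln(Q/K) = (8.314 J mol⁻¹ K⁻¹)(340 K) × ln(3.20/45)
   = (2.827 kJ/mol)(-2.644) = -7.47 kJ/mol
ΔG < 0, so the forward reaction is spontaneous (proceeds forward).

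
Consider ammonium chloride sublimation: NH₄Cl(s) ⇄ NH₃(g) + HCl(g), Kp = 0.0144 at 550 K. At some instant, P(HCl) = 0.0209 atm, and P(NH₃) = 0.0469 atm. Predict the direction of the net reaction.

(NH₄Cl is a pure solid — omitted from Qp.)
Qp = P(NH₃)·P(HCl) = (0.0469)·(0.0209) = 9.80×10⁻⁴
Qp = 9.80×10⁻⁴ < Kp = 0.0144, so the forward reaction proceeds.

toward products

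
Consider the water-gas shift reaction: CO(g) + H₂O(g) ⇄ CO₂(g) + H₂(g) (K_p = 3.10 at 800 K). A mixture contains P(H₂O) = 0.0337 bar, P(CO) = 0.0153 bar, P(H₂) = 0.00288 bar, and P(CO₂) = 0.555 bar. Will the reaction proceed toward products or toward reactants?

Q_p = P(CO₂)·P(H₂) / (P(CO)·P(H₂O)) = (0.555)·(0.00288) / ((0.0153)·(0.0337)) = 3.10
Q_p = 3.10 = K_p, so the system is already at equilibrium.

no net change (already at equilibrium)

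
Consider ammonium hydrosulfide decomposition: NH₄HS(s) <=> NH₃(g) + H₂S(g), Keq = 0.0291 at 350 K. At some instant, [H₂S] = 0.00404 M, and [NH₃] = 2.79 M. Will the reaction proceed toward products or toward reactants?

(NH₄HS is a pure solid — omitted from Q.)
Q = [NH₃]·[H₂S] = (2.79)·(0.00404) = 0.0113
Q = 0.0113 < Keq = 0.0291, so the forward reaction proceeds.

forward (toward products)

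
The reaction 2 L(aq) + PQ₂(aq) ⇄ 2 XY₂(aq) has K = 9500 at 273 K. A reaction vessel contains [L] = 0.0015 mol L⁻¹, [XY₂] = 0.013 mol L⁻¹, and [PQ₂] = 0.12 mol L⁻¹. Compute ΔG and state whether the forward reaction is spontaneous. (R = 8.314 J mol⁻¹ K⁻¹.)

Q = [XY₂]² / ([L]²·[PQ₂]) = (0.013)² / ((0.0015)²·(0.12)) = 626
ΔG = RT ln(Q/K) = (8.314 J mol⁻¹ K⁻¹)(273 K) × ln(626/9500)
   = (2.270 kJ/mol)(-2.720) = -6.17 kJ/mol
ΔG < 0, so the forward reaction is spontaneous (proceeds forward).

ΔG = -6.17 kJ/mol; the forward reaction is spontaneous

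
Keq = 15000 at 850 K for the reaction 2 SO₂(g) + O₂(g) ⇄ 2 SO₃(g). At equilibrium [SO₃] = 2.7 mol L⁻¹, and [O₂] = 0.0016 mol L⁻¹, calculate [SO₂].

At equilibrium, Keq = [SO₃]² / ([SO₂]²·[O₂]) = 15000.
(2.7)² / (([SO₂])²·(0.0016)) = 15000
[SO₂]² = 0.304 ⇒ [SO₂] = 0.55 mol L⁻¹

[SO₂] = 0.55 mol L⁻¹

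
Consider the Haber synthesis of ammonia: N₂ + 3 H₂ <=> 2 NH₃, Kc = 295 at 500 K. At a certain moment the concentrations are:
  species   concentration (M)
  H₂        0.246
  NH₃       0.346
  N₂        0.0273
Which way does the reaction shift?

Qc = [NH₃]² / ([N₂]·[H₂]³) = (0.346)² / ((0.0273)·(0.246)³) = 295
Qc = 295 = Kc, so the system is already at equilibrium.

at equilibrium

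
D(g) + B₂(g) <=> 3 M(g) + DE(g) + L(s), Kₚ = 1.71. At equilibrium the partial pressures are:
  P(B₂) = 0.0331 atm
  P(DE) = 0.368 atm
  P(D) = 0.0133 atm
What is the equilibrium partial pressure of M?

P(M) = 0.127 atm

(L is a pure solid — omitted from Kₚ.)
At equilibrium, Kₚ = P(M)³·P(DE) / (P(D)·P(B₂)) = 1.71.
(P(M))³·(0.368) / ((0.0133)·(0.0331)) = 1.71
P(M)³ = 0.00205 ⇒ P(M) = 0.127 atm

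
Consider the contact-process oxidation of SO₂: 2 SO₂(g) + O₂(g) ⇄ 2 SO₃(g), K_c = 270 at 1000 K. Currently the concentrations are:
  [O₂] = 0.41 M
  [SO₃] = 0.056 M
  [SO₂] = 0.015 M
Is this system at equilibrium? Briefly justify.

no; Q < K, reaction proceeds forward

Q_c = [SO₃]² / ([SO₂]²·[O₂]) = (0.056)² / ((0.015)²·(0.41)) = 34
Q_c = 34 < K_c = 270: net forward reaction.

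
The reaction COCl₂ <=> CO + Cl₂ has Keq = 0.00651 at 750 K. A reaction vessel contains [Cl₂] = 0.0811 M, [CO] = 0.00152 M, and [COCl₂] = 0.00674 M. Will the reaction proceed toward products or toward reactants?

toward reactants

Q = [CO]·[Cl₂] / [COCl₂] = (0.00152)·(0.0811) / (0.00674) = 0.0183
Q = 0.0183 > Keq = 0.00651, so the reverse reaction proceeds.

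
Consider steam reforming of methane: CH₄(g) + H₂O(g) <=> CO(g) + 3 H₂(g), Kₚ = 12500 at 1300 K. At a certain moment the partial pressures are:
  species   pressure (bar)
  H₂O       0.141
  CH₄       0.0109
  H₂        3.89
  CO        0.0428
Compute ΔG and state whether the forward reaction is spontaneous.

Qₚ = P(CO)·P(H₂)³ / (P(CH₄)·P(H₂O)) = (0.0428)·(3.89)³ / ((0.0109)·(0.141)) = 1640
ΔG = RT ln(Qₚ/Kₚ) = (8.314 J mol⁻¹ K⁻¹)(1300 K) × ln(1640/12500)
   = (10.81 kJ/mol)(-2.031) = -22.0 kJ/mol
ΔG < 0, so the forward reaction is spontaneous (proceeds forward).

ΔG = -22.0 kJ/mol; the forward reaction is spontaneous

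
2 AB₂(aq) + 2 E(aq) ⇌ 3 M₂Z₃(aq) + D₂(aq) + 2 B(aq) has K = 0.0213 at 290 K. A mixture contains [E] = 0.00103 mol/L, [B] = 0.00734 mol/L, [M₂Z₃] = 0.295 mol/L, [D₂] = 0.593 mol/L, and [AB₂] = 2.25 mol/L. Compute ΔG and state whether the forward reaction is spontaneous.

Q = [M₂Z₃]³·[D₂]·[B]² / ([AB₂]²·[E]²) = (0.295)³·(0.593)·(0.00734)² / ((2.25)²·(0.00103)²) = 0.153
ΔG = RT ln(Q/K) = (8.314 J mol⁻¹ K⁻¹)(290 K) × ln(0.153/0.0213)
   = (2.411 kJ/mol)(1.972) = 4.75 kJ/mol
ΔG > 0, so the forward reaction is non-spontaneous (proceeds in reverse).

ΔG = 4.75 kJ/mol; the forward reaction is non-spontaneous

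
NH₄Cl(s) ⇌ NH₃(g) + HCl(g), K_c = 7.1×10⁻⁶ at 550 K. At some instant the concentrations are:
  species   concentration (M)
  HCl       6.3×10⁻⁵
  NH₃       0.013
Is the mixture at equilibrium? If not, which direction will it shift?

no; Q < K, reaction proceeds forward

(NH₄Cl is a pure solid — omitted from Q_c.)
Q_c = [NH₃]·[HCl] = (0.013)·(6.3×10⁻⁵) = 8.2×10⁻⁷
Q_c = 8.2×10⁻⁷ < K_c = 7.1×10⁻⁶: net forward reaction.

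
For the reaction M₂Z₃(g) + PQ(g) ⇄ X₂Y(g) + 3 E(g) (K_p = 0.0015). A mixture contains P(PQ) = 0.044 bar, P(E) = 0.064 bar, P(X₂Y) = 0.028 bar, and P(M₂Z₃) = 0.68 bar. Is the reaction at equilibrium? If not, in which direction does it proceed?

Q_p = P(X₂Y)·P(E)³ / (P(M₂Z₃)·P(PQ)) = (0.028)·(0.064)³ / ((0.68)·(0.044)) = 2.5×10⁻⁴
Q_p = 2.5×10⁻⁴ < K_p = 0.0015, so the forward reaction proceeds.

to the right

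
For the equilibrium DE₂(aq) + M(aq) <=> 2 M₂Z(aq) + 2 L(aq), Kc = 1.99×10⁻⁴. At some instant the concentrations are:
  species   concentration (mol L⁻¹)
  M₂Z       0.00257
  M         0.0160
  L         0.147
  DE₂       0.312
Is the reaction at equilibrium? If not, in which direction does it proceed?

in the forward direction

Qc = [M₂Z]²·[L]² / ([DE₂]·[M]) = (0.00257)²·(0.147)² / ((0.312)·(0.0160)) = 2.86×10⁻⁵
Qc = 2.86×10⁻⁵ < Kc = 1.99×10⁻⁴, so the forward reaction proceeds.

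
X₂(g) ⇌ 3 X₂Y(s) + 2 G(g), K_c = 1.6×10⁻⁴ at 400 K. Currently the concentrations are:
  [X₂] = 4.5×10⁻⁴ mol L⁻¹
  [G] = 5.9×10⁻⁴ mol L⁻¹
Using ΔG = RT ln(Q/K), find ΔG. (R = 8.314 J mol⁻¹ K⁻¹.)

(X₂Y is a pure solid — omitted from Q_c.)
Q_c = [G]² / [X₂] = (5.9×10⁻⁴)² / (4.5×10⁻⁴) = 7.74×10⁻⁴
ΔG = RT ln(Q_c/K_c) = (8.314 J mol⁻¹ K⁻¹)(400 K) × ln(7.74×10⁻⁴/1.6×10⁻⁴)
   = (3.326 kJ/mol)(1.576) = 5.24 kJ/mol
ΔG > 0, so the forward reaction is non-spontaneous (proceeds in reverse).

ΔG = 5.24 kJ/mol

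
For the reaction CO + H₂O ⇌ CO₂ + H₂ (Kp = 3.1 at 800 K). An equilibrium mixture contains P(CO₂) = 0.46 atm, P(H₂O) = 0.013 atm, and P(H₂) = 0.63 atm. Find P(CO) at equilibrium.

At equilibrium, Kp = P(CO₂)·P(H₂) / (P(CO)·P(H₂O)) = 3.1.
(0.46)·(0.63) / ((P(CO))·(0.013)) = 3.1
P(CO) = 7.19 = 7.2 atm

P(CO) = 7.2 atm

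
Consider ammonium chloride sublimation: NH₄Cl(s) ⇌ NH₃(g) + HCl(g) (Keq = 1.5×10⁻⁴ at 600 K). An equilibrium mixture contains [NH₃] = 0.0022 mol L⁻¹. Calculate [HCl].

(NH₄Cl is a pure solid — omitted from Keq.)
At equilibrium, Keq = [NH₃]·[HCl] = 1.5×10⁻⁴.
(0.0022)·([HCl]) = 1.5×10⁻⁴
[HCl] = 0.0682 = 0.068 mol L⁻¹

[HCl] = 0.068 mol L⁻¹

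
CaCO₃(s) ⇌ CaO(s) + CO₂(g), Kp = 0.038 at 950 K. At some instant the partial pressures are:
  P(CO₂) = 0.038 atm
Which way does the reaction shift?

(CaCO₃, CaO are pure solids — omitted from Qp.)
Qp = P(CO₂) = 0.038
Qp = 0.038 = Kp, so the system is already at equilibrium.

no net change (already at equilibrium)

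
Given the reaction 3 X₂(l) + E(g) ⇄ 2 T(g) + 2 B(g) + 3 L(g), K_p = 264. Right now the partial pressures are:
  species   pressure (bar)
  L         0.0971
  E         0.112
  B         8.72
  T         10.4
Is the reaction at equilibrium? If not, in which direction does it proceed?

in the forward direction

(X₂ is a pure liquid — omitted from Q_p.)
Q_p = P(T)²·P(B)²·P(L)³ / P(E) = (10.4)²·(8.72)²·(0.0971)³ / (0.112) = 67.2
Q_p = 67.2 < K_p = 264, so the forward reaction proceeds.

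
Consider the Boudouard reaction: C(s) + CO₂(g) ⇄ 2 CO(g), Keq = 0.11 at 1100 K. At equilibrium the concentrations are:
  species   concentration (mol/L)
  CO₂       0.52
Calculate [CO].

[CO] = 0.24 mol/L

(C is a pure solid — omitted from Keq.)
At equilibrium, Keq = [CO]² / [CO₂] = 0.11.
([CO])² / (0.52) = 0.11
[CO]² = 0.0572 ⇒ [CO] = 0.24 mol/L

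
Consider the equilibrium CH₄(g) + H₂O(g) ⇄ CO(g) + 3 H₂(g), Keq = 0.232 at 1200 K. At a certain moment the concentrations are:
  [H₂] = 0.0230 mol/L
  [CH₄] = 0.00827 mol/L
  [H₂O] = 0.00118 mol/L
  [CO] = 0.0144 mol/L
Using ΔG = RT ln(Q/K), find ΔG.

Q = [CO]·[H₂]³ / ([CH₄]·[H₂O]) = (0.0144)·(0.0230)³ / ((0.00827)·(0.00118)) = 0.0180
ΔG = RT ln(Q/Keq) = (8.314 J mol⁻¹ K⁻¹)(1200 K) × ln(0.0180/0.232)
   = (9.977 kJ/mol)(-2.556) = -25.5 kJ/mol
ΔG < 0, so the forward reaction is spontaneous (proceeds forward).

ΔG = -25.5 kJ/mol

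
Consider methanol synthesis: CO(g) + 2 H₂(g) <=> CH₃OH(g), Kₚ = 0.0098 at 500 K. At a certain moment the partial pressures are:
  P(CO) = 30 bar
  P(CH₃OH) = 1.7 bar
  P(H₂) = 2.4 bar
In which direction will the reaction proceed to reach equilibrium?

at equilibrium

Qₚ = P(CH₃OH) / (P(CO)·P(H₂)²) = (1.7) / ((30)·(2.4)²) = 0.0098
Qₚ = 0.0098 = Kₚ, so the system is already at equilibrium.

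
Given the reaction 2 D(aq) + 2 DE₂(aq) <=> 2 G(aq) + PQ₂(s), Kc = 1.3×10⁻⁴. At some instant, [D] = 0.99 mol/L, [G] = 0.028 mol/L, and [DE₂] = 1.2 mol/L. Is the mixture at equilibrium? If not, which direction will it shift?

(PQ₂ is a pure solid — omitted from Qc.)
Qc = [G]² / ([D]²·[DE₂]²) = (0.028)² / ((0.99)²·(1.2)²) = 5.6×10⁻⁴
Qc = 5.6×10⁻⁴ > Kc = 1.3×10⁻⁴: net reverse reaction.

no; Q > K, reaction proceeds in reverse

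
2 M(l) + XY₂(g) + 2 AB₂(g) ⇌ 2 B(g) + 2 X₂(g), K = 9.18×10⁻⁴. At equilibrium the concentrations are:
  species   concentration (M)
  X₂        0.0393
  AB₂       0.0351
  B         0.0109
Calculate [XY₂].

[XY₂] = 0.162 M

(M is a pure liquid — omitted from K.)
At equilibrium, K = [B]²·[X₂]² / ([XY₂]·[AB₂]²) = 9.18×10⁻⁴.
(0.0109)²·(0.0393)² / (([XY₂])·(0.0351)²) = 9.18×10⁻⁴
[XY₂] = 0.162 M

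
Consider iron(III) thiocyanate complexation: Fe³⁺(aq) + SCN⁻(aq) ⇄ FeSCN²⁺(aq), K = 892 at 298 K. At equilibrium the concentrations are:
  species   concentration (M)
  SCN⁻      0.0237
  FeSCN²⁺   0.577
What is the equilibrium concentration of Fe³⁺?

[Fe³⁺] = 0.0273 M

At equilibrium, K = [FeSCN²⁺] / ([Fe³⁺]·[SCN⁻]) = 892.
(0.577) / (([Fe³⁺])·(0.0237)) = 892
[Fe³⁺] = 0.0273 M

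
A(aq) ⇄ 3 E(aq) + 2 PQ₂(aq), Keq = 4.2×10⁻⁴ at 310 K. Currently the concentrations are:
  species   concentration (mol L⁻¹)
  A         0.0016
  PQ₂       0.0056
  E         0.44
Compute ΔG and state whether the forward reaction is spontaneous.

ΔG = 3.56 kJ/mol; the forward reaction is non-spontaneous

Q = [E]³·[PQ₂]² / [A] = (0.44)³·(0.0056)² / (0.0016) = 0.00167
ΔG = RT ln(Q/Keq) = (8.314 J mol⁻¹ K⁻¹)(310 K) × ln(0.00167/4.2×10⁻⁴)
   = (2.577 kJ/mol)(1.380) = 3.56 kJ/mol
ΔG > 0, so the forward reaction is non-spontaneous (proceeds in reverse).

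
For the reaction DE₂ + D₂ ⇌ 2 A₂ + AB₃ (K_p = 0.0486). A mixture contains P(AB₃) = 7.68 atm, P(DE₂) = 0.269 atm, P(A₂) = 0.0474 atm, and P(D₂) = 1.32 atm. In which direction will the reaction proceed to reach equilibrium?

neither direction; the system is at equilibrium

Q_p = P(A₂)²·P(AB₃) / (P(DE₂)·P(D₂)) = (0.0474)²·(7.68) / ((0.269)·(1.32)) = 0.0486
Q_p = 0.0486 = K_p, so the system is already at equilibrium.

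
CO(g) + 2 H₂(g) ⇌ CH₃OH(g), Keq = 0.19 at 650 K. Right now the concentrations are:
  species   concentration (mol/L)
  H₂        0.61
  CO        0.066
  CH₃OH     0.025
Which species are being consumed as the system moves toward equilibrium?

CH₃OH (products)

Q = [CH₃OH] / ([CO]·[H₂]²) = (0.025) / ((0.066)·(0.61)²) = 1.0
Q = 1.0 > Keq = 0.19: net reverse reaction.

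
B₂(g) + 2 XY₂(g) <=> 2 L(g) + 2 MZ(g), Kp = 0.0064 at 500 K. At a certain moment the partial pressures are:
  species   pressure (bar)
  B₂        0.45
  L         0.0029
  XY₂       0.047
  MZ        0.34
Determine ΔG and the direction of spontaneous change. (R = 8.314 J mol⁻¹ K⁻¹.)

ΔG = -7.81 kJ/mol; the forward reaction is spontaneous

Qp = P(L)²·P(MZ)² / (P(B₂)·P(XY₂)²) = (0.0029)²·(0.34)² / ((0.45)·(0.047)²) = 9.78×10⁻⁴
ΔG = RT ln(Qp/Kp) = (8.314 J mol⁻¹ K⁻¹)(500 K) × ln(9.78×10⁻⁴/0.0064)
   = (4.157 kJ/mol)(-1.879) = -7.81 kJ/mol
ΔG < 0, so the forward reaction is spontaneous (proceeds forward).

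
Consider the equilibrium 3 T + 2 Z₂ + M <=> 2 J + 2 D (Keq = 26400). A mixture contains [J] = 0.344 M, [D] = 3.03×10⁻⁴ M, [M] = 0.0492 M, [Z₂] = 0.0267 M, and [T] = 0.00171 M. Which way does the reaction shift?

Q = [J]²·[D]² / ([T]³·[Z₂]²·[M]) = (0.344)²·(3.03×10⁻⁴)² / ((0.00171)³·(0.0267)²·(0.0492)) = 61900
Q = 61900 > Keq = 26400, so the reverse reaction proceeds.

in the reverse direction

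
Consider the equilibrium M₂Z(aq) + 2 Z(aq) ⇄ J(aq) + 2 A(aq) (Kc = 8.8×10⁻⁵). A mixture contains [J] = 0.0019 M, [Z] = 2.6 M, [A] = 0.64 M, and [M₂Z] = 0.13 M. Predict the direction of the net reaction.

in the reverse direction

Qc = [J]·[A]² / ([M₂Z]·[Z]²) = (0.0019)·(0.64)² / ((0.13)·(2.6)²) = 8.9×10⁻⁴
Qc = 8.9×10⁻⁴ > Kc = 8.8×10⁻⁵, so the reverse reaction proceeds.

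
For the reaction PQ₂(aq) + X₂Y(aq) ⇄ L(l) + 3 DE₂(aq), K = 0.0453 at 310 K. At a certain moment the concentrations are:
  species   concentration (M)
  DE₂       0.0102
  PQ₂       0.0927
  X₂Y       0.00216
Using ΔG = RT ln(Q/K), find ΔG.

ΔG = -5.53 kJ/mol

(L is a pure liquid — omitted from Q.)
Q = [DE₂]³ / ([PQ₂]·[X₂Y]) = (0.0102)³ / ((0.0927)·(0.00216)) = 0.00530
ΔG = RT ln(Q/K) = (8.314 J mol⁻¹ K⁻¹)(310 K) × ln(0.00530/0.0453)
   = (2.577 kJ/mol)(-2.146) = -5.53 kJ/mol
ΔG < 0, so the forward reaction is spontaneous (proceeds forward).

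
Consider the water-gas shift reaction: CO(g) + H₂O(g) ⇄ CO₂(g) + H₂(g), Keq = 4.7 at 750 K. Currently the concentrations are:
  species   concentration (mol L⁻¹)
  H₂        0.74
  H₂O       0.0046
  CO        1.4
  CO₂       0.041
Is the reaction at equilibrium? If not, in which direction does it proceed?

Q = [CO₂]·[H₂] / ([CO]·[H₂O]) = (0.041)·(0.74) / ((1.4)·(0.0046)) = 4.7
Q = 4.7 = Keq, so the system is already at equilibrium.

no net change (already at equilibrium)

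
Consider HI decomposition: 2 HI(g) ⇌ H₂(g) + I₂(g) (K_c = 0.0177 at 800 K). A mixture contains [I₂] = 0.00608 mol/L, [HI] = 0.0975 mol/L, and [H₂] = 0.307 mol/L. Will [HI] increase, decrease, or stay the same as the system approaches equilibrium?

Q_c = [H₂]·[I₂] / [HI]² = (0.307)·(0.00608) / (0.0975)² = 0.196
Q_c = 0.196 > K_c = 0.0177: net reverse reaction.
HI is a reactant, so it increases.

increase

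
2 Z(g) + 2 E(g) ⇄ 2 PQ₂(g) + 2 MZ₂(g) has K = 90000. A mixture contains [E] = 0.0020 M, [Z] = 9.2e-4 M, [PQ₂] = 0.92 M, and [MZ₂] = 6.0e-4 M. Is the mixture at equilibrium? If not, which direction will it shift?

Q = [PQ₂]²·[MZ₂]² / ([Z]²·[E]²) = (0.92)²·(6.0e-4)² / ((9.2e-4)²·(0.0020)²) = 90000
Q = 90000 = K; the system is at equilibrium.

yes, at equilibrium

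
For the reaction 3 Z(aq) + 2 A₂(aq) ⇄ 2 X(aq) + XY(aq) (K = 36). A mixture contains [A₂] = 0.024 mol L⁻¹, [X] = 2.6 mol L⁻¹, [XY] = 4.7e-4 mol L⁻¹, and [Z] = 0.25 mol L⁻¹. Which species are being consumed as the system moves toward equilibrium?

Q = [X]²·[XY] / ([Z]³·[A₂]²) = (2.6)²·(4.7e-4) / ((0.25)³·(0.024)²) = 350
Q = 350 > K = 36: net reverse reaction.

X, XY (products)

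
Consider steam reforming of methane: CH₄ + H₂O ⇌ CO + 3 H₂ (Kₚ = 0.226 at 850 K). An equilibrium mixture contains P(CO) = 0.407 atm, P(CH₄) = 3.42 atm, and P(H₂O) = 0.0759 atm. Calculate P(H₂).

At equilibrium, Kₚ = P(CO)·P(H₂)³ / (P(CH₄)·P(H₂O)) = 0.226.
(0.407)·(P(H₂))³ / ((3.42)·(0.0759)) = 0.226
P(H₂)³ = 0.144 ⇒ P(H₂) = 0.524 atm

P(H₂) = 0.524 atm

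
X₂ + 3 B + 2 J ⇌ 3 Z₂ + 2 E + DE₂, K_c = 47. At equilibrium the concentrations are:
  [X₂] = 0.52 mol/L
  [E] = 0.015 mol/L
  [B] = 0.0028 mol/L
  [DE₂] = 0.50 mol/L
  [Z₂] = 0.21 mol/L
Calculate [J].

At equilibrium, K_c = [Z₂]³·[E]²·[DE₂] / ([X₂]·[B]³·[J]²) = 47.
(0.21)³·(0.015)²·(0.50) / ((0.52)·(0.0028)³·([J])²) = 47
[J]² = 1.94 ⇒ [J] = 1.4 mol/L

[J] = 1.4 mol/L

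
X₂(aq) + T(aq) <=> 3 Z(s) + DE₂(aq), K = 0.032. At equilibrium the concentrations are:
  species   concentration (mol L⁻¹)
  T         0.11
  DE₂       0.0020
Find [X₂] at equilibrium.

[X₂] = 0.57 mol L⁻¹

(Z is a pure solid — omitted from K.)
At equilibrium, K = [DE₂] / ([X₂]·[T]) = 0.032.
(0.0020) / (([X₂])·(0.11)) = 0.032
[X₂] = 0.568 = 0.57 mol L⁻¹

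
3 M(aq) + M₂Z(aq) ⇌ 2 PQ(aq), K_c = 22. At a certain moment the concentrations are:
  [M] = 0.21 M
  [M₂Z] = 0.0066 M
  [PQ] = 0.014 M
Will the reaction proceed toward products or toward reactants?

toward products

Q_c = [PQ]² / ([M]³·[M₂Z]) = (0.014)² / ((0.21)³·(0.0066)) = 3.2
Q_c = 3.2 < K_c = 22, so the forward reaction proceeds.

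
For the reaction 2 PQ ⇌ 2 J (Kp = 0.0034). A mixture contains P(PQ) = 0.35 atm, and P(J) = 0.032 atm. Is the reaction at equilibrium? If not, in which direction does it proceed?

Qp = P(J)² / P(PQ)² = (0.032)² / (0.35)² = 0.0084
Qp = 0.0084 > Kp = 0.0034, so the reverse reaction proceeds.

toward reactants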